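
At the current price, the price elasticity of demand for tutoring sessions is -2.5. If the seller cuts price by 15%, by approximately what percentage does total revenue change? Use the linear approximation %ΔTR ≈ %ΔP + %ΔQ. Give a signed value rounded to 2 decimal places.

+22.50%

%ΔQ ≈ Ed × %ΔP = (-2.5) × (-15%) = +37.5000%
%ΔTR ≈ %ΔP + %ΔQ = (-15%) + (+37.5000%) = +22.5000%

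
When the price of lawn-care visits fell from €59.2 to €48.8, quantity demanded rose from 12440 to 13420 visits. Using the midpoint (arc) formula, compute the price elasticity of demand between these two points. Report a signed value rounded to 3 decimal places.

%ΔQ = (13420 − 12440) / [(12440 + 13420)/2] = 980/12930 = 0.075792…
%ΔP = (48.8 − 59.2) / [(59.2 + 48.8)/2] = -10.4/54 = -0.192592…
Arc Ed = %ΔQ / %ΔP = (980/12930) / (-10.4/54) = -0.39353…

-0.394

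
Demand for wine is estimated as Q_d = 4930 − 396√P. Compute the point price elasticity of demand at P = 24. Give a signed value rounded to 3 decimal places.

dQ_d/dP = −396/(2√P) = -40.4166. At P = 24, Q_d = 2990.
Ed = (dQ_d/dP)·(P/Q_d) = (-40.4166) × (24/2990) = -0.32441…

-0.324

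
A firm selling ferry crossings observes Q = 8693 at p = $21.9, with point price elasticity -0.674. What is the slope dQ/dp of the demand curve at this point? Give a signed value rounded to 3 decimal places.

-267.538

Ed = (dQ/dp)·(p/Q) ⇒ dQ/dp = Ed·Q/p = (-0.674)·8693/21.9 = -267.53799…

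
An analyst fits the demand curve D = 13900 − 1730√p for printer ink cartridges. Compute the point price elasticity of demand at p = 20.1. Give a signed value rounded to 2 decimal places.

dD/dp = −1730/(2√p) = -192.938. At p = 20.1, D = 6143.89.
Ed = (dD/dp)·(p/D) = (-192.938) × (20.1/6143.89) = -0.6312…

-0.63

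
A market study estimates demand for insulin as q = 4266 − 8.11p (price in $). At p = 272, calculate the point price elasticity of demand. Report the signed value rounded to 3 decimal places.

-1.071

dq/dp = −8.11. At p = 272, q = 4266 − 8.11(272) = 2060.08.
Ed = (dq/dp)·(p/q) = −8.11 × (272/2060.08) = -1.07079…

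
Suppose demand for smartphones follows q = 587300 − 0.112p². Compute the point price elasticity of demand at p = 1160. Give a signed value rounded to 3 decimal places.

dq/dp = −2·0.112·p = -259.84. At p = 1160, q = 436592.8.
Ed = (dq/dp)·(p/q) = (-259.84) × (1160/436592.8) = -0.69037…

-0.690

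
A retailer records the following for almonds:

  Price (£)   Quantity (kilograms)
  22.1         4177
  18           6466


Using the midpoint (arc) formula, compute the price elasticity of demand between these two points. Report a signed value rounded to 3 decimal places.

-2.103

%ΔQ = (6466 − 4177) / [(4177 + 6466)/2] = 2289/5321.5 = 0.430141…
%ΔP = (18 − 22.1) / [(22.1 + 18)/2] = -4.1/20.05 = -0.204488…
Arc Ed = %ΔQ / %ΔP = (2289/5321.5) / (-4.1/20.05) = -2.10349…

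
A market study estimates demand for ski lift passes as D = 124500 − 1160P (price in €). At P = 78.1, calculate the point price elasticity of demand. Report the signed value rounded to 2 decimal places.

-2.67

dD/dP = −1160. At P = 78.1, D = 124500 − 1160(78.1) = 33904.
Ed = (dD/dP)·(P/D) = −1160 × (78.1/33904) = -2.6721…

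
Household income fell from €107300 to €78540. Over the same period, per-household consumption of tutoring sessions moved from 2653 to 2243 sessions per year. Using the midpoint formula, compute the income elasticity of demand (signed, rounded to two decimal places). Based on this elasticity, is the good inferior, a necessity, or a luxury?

%ΔQ = (2243 − 2653)/[( 2653 + 2243)/2] = -410/2448 = -0.167483…
%ΔIncome = (78540 − 107300)/[( 107300 + 78540)/2] = -28760/92920 = -0.309513…
E_income = (-410/2448) / (-28760/92920) = 0.5411…
0 < E_income < 1 ⇒ normal good, necessity.

0.54; necessity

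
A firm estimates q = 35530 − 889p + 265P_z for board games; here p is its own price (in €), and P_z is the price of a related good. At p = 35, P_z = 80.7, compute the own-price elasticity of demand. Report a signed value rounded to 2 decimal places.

At the given values, q = 35530 − 889(35) + 265(80.7) = 25800.5.
∂q/∂p = −889.
E = (-889) × (35/25800.5) = -1.2059…

-1.21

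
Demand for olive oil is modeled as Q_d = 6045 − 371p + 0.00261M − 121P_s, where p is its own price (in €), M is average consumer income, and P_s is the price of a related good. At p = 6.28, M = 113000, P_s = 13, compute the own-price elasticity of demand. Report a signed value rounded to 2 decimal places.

At the given values, Q_d = 6045 − 371(6.28) + 0.00261(113000) − 121(13) = 2437.05.
∂Q_d/∂p = −371.
E = (-371) × (6.28/2437.05) = -0.9560…

-0.96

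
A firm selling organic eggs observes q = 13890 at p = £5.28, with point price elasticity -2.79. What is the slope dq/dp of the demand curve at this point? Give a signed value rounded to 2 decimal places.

-7339.60

Ed = (dq/dp)·(p/q) ⇒ dq/dp = Ed·q/p = (-2.79)·13890/5.28 = -7339.6022…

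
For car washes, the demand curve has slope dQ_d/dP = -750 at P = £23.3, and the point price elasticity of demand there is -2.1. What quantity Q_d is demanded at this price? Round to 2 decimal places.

8321.43

Ed = (dQ_d/dP)·(P/Q_d) ⇒ Q_d = (dQ_d/dP)·P/Ed = (-750)·23.3/(-2.1) = 8321.4285…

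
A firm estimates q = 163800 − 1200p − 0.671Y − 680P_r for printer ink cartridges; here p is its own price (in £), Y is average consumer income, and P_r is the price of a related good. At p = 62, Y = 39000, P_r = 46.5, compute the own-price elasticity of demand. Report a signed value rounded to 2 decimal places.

At the given values, q = 163800 − 1200(62) − 0.671(39000) − 680(46.5) = 31611.
∂q/∂p = −1200.
E = (-1200) × (62/31611) = -2.3536…

-2.35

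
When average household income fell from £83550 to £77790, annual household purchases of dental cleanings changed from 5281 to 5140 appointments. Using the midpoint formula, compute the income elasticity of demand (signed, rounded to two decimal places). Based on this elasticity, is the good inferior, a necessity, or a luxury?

0.38; necessity

%ΔQ = (5140 − 5281)/[( 5281 + 5140)/2] = -141/5210.5 = -0.027060…
%ΔIncome = (77790 − 83550)/[( 83550 + 77790)/2] = -5760/80670 = -0.071402…
E_income = (-141/5210.5) / (-5760/80670) = 0.3789…
0 < E_income < 1 ⇒ normal good, necessity.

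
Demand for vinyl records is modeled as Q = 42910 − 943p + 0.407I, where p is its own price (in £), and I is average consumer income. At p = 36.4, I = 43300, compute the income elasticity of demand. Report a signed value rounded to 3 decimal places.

0.672

At the given values, Q = 42910 − 943(36.4) + 0.407(43300) = 26207.9.
∂Q/∂I = 0.407.
E = (0.407) × (43300/26207.9) = 0.67243…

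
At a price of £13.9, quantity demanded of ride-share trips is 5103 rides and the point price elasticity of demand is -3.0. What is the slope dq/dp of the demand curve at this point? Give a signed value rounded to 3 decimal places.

-1101.367

Ed = (dq/dp)·(p/q) ⇒ dq/dp = Ed·q/p = (-3.0)·5103/13.9 = -1101.36690…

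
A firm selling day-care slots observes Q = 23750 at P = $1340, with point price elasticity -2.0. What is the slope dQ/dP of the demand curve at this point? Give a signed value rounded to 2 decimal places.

Ed = (dQ/dP)·(P/Q) ⇒ dQ/dP = Ed·Q/P = (-2.0)·23750/1340 = -35.4477…

-35.45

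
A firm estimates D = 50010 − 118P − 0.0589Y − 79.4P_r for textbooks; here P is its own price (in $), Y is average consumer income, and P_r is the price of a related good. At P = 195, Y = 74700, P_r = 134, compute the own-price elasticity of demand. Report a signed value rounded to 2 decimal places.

At the given values, D = 50010 − 118(195) − 0.0589(74700) − 79.4(134) = 11960.57.
∂D/∂P = −118.
E = (-118) × (195/11960.57) = -1.9238…

-1.92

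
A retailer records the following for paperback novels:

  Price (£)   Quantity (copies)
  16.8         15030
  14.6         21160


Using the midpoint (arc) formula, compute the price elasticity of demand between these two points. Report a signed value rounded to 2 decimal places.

-2.42

%ΔQ = (21160 − 15030) / [(15030 + 21160)/2] = 6130/18095 = 0.338767…
%ΔP = (14.6 − 16.8) / [(16.8 + 14.6)/2] = -2.2/15.7 = -0.140127…
Arc Ed = %ΔQ / %ΔP = (6130/18095) / (-2.2/15.7) = -2.4175…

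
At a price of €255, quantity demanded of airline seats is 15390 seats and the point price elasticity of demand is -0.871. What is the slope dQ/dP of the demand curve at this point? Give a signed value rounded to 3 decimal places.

-52.567

Ed = (dQ/dP)·(P/Q) ⇒ dQ/dP = Ed·Q/P = (-0.871)·15390/255 = -52.56741…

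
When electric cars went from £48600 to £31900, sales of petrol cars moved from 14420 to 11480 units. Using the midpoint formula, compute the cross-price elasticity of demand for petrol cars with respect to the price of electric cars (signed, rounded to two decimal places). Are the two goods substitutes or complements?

%ΔQ_{petrol cars} = (11480 − 14420)/avg = -2940/12950 = -0.227027…
%ΔP_{electric cars} = (31900 − 48600)/avg = -16700/40250 = -0.414906…
E_cross = (-2940/12950) / (-16700/40250) = 0.5471…
E_cross > 0 ⇒ the goods are substitutes.

0.55; substitutes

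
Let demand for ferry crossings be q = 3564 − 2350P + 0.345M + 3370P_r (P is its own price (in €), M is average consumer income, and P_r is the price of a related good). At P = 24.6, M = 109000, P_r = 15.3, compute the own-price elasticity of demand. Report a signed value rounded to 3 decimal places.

At the given values, q = 3564 − 2350(24.6) + 0.345(109000) + 3370(15.3) = 34920.
∂q/∂P = −2350.
E = (-2350) × (24.6/34920) = -1.65549…

-1.655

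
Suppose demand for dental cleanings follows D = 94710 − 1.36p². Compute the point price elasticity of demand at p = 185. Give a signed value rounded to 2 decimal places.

-1.93

dD/dp = −2·1.36·p = -503.2. At p = 185, D = 48164.
Ed = (dD/dp)·(p/D) = (-503.2) × (185/48164) = -1.9328…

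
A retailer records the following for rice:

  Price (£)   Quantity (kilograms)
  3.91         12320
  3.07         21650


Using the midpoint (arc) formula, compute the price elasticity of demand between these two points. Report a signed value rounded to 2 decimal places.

%ΔQ = (21650 − 12320) / [(12320 + 21650)/2] = 9330/16985 = 0.549308…
%ΔP = (3.07 − 3.91) / [(3.91 + 3.07)/2] = -0.84/3.49 = -0.240687…
Arc Ed = %ΔQ / %ΔP = (9330/16985) / (-0.84/3.49) = -2.2822…

-2.28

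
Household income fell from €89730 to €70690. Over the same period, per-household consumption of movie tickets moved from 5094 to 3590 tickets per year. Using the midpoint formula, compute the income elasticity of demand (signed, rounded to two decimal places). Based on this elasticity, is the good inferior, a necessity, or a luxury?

1.46; luxury

%ΔQ = (3590 − 5094)/[( 5094 + 3590)/2] = -1504/4342 = -0.346384…
%ΔIncome = (70690 − 89730)/[( 89730 + 70690)/2] = -19040/80210 = -0.237376…
E_income = (-1504/4342) / (-19040/80210) = 1.4592…
E_income > 1 ⇒ normal good, luxury.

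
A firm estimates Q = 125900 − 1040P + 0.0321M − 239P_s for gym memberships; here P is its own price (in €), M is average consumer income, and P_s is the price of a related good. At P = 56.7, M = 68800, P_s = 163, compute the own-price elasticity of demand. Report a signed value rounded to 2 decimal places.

At the given values, Q = 125900 − 1040(56.7) + 0.0321(68800) − 239(163) = 30183.48.
∂Q/∂P = −1040.
E = (-1040) × (56.7/30183.48) = -1.9536…

-1.95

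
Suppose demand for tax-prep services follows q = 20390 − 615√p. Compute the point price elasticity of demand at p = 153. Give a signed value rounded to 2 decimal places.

dq/dp = −615/(2√p) = -24.8599. At p = 153, q = 12782.9.
Ed = (dq/dp)·(p/q) = (-24.8599) × (153/12782.9) = -0.2975…

-0.30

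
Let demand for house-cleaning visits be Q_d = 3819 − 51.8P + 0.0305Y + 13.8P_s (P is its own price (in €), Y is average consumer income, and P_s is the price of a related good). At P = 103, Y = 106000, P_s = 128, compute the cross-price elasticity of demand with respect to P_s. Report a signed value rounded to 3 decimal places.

At the given values, Q_d = 3819 − 51.8(103) + 0.0305(106000) + 13.8(128) = 3483.
∂Q_d/∂P_s = 13.8.
E = (13.8) × (128/3483) = 0.50714…

0.507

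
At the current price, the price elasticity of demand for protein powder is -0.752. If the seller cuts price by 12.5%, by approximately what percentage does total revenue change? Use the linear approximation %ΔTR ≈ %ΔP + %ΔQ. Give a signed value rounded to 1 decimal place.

%ΔQ ≈ Ed × %ΔP = (-0.752) × (-12.5%) = +9.4000%
%ΔTR ≈ %ΔP + %ΔQ = (-12.5%) + (+9.4000%) = -3.1000%

-3.1%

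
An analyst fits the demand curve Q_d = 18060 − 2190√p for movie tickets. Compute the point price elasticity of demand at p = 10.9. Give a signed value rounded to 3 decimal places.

-0.334

dQ_d/dp = −2190/(2√p) = -331.666. At p = 10.9, Q_d = 10829.7.
Ed = (dQ_d/dp)·(p/Q_d) = (-331.666) × (10.9/10829.7) = -0.33381…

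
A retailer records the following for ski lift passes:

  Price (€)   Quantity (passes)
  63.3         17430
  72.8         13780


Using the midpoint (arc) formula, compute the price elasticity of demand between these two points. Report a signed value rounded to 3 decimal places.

%ΔQ = (13780 − 17430) / [(17430 + 13780)/2] = -3650/15605 = -0.233899…
%ΔP = (72.8 − 63.3) / [(63.3 + 72.8)/2] = 9.5/68.05 = 0.139603…
Arc Ed = %ΔQ / %ΔP = (-3650/15605) / (9.5/68.05) = -1.67545…

-1.675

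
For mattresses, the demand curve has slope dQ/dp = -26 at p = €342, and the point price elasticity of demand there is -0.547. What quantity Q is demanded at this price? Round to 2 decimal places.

16255.94

Ed = (dQ/dp)·(p/Q) ⇒ Q = (dQ/dp)·p/Ed = (-26)·342/(-0.547) = 16255.9414…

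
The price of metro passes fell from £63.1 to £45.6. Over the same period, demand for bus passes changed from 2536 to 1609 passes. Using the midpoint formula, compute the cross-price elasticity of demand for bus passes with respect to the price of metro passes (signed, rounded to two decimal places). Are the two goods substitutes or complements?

1.39; substitutes

%ΔQ_{bus passes} = (1609 − 2536)/avg = -927/2072.5 = -0.447285…
%ΔP_{metro passes} = (45.6 − 63.1)/avg = -17.5/54.35 = -0.321987…
E_cross = (-927/2072.5) / (-17.5/54.35) = 1.3891…
E_cross > 0 ⇒ the goods are substitutes.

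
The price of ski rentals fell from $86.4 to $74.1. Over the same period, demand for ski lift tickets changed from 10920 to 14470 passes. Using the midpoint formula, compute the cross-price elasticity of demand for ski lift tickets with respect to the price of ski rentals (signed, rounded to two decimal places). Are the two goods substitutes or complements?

%ΔQ_{ski lift tickets} = (14470 − 10920)/avg = 3550/12695 = 0.279637…
%ΔP_{ski rentals} = (74.1 − 86.4)/avg = -12.3/80.25 = -0.153271…
E_cross = (3550/12695) / (-12.3/80.25) = -1.8244…
E_cross < 0 ⇒ the goods are complements.

-1.82; complements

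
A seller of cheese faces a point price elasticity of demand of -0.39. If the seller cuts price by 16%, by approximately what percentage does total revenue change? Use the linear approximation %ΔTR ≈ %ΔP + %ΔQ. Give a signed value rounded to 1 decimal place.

-9.8%

%ΔQ ≈ Ed × %ΔP = (-0.39) × (-16%) = +6.2400%
%ΔTR ≈ %ΔP + %ΔQ = (-16%) + (+6.2400%) = -9.7600%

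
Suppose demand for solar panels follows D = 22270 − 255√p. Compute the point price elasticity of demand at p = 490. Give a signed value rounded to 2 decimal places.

-0.17

dD/dp = −255/(2√p) = -5.75986. At p = 490, D = 16625.3.
Ed = (dD/dp)·(p/D) = (-5.75986) × (490/16625.3) = -0.1697…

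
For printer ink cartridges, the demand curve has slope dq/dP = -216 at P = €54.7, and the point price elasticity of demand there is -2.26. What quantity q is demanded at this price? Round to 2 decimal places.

5227.96

Ed = (dq/dP)·(P/q) ⇒ q = (dq/dP)·P/Ed = (-216)·54.7/(-2.26) = 5227.9646…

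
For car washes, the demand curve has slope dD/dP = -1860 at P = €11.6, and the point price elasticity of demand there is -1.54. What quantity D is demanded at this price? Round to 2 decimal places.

14010.39

Ed = (dD/dP)·(P/D) ⇒ D = (dD/dP)·P/Ed = (-1860)·11.6/(-1.54) = 14010.3896…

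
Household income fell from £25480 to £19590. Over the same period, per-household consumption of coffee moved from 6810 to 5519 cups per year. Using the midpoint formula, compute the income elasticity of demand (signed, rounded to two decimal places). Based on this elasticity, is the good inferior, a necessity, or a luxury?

0.80; necessity

%ΔQ = (5519 − 6810)/[( 6810 + 5519)/2] = -1291/6164.5 = -0.209424…
%ΔIncome = (19590 − 25480)/[( 25480 + 19590)/2] = -5890/22535 = -0.261371…
E_income = (-1291/6164.5) / (-5890/22535) = 0.8012…
0 < E_income < 1 ⇒ normal good, necessity.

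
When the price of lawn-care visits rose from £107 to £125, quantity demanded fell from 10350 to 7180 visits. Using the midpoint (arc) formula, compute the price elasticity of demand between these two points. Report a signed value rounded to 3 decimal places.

%ΔQ = (7180 − 10350) / [(10350 + 7180)/2] = -3170/8765 = -0.361665…
%ΔP = (125 − 107) / [(107 + 125)/2] = 18/116 = 0.155172…
Arc Ed = %ΔQ / %ΔP = (-3170/8765) / (18/116) = -2.33073…

-2.331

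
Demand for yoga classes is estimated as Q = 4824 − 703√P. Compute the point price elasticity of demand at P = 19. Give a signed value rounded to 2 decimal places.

dQ/dP = −703/(2√P) = -80.6396. At P = 19, Q = 1759.69.
Ed = (dQ/dP)·(P/Q) = (-80.6396) × (19/1759.69) = -0.8706…

-0.87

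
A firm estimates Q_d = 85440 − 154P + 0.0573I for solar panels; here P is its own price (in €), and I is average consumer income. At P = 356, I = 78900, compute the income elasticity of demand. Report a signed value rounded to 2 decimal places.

At the given values, Q_d = 85440 − 154(356) + 0.0573(78900) = 35136.97.
∂Q_d/∂I = 0.0573.
E = (0.0573) × (78900/35136.97) = 0.1286…

0.13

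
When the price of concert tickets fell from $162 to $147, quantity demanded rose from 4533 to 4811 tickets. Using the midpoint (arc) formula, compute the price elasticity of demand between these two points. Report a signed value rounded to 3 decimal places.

-0.613

%ΔQ = (4811 − 4533) / [(4533 + 4811)/2] = 278/4672 = 0.059503…
%ΔP = (147 − 162) / [(162 + 147)/2] = -15/154.5 = -0.097087…
Arc Ed = %ΔQ / %ΔP = (278/4672) / (-15/154.5) = -0.61288…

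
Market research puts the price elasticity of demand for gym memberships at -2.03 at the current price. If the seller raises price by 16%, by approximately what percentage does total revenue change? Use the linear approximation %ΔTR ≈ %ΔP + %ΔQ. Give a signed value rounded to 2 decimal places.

-16.48%

%ΔQ ≈ Ed × %ΔP = (-2.03) × (+16%) = -32.4800%
%ΔTR ≈ %ΔP + %ΔQ = (+16%) + (-32.4800%) = -16.4800%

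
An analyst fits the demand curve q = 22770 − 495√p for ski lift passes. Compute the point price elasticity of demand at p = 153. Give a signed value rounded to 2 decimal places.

-0.18

dq/dp = −495/(2√p) = -20.0092. At p = 153, q = 16647.2.
Ed = (dq/dp)·(p/q) = (-20.0092) × (153/16647.2) = -0.1838…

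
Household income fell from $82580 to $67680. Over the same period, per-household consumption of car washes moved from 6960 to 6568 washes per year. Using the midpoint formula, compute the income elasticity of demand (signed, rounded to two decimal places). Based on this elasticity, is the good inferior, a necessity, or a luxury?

0.29; necessity

%ΔQ = (6568 − 6960)/[( 6960 + 6568)/2] = -392/6764 = -0.057953…
%ΔIncome = (67680 − 82580)/[( 82580 + 67680)/2] = -14900/75130 = -0.198322…
E_income = (-392/6764) / (-14900/75130) = 0.2922…
0 < E_income < 1 ⇒ normal good, necessity.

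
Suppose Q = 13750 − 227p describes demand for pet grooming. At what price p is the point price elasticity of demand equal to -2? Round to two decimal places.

Ed = −227p/(13750 − 227p). Set this equal to -2:
227p = 2·(13750 − 227p) ⇒ 227p(1 + 2) = 2·13750
p = 2·13750 / (227·3) = 40.3817…

40.38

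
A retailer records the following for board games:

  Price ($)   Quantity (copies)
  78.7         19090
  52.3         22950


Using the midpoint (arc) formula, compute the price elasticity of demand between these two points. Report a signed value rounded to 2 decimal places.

%ΔQ = (22950 − 19090) / [(19090 + 22950)/2] = 3860/21020 = 0.183634…
%ΔP = (52.3 − 78.7) / [(78.7 + 52.3)/2] = -26.4/65.5 = -0.403053…
Arc Ed = %ΔQ / %ΔP = (3860/21020) / (-26.4/65.5) = -0.4556…

-0.46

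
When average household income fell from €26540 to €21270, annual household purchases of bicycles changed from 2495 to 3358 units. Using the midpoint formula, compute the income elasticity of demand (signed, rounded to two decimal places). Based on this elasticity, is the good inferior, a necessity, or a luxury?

%ΔQ = (3358 − 2495)/[( 2495 + 3358)/2] = 863/2926.5 = 0.294891…
%ΔIncome = (21270 − 26540)/[( 26540 + 21270)/2] = -5270/23905 = -0.220455…
E_income = (863/2926.5) / (-5270/23905) = -1.3376…
E_income < 0 ⇒ inferior good.

-1.34; inferior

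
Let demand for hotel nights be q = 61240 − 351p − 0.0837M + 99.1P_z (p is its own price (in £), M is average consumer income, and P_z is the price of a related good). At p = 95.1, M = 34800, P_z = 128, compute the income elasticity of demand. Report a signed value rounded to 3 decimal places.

At the given values, q = 61240 − 351(95.1) − 0.0837(34800) + 99.1(128) = 37631.94.
∂q/∂M = -0.0837.
E = (-0.0837) × (34800/37631.94) = -0.07740…

-0.077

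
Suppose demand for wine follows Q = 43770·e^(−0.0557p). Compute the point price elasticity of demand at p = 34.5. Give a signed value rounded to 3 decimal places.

dQ/dp = −0.0557·Q = -356.837. At p = 34.5, Q = 6406.41.
Ed = (dQ/dp)·(p/Q) = (-356.837) × (34.5/6406.41) = -1.92165

-1.922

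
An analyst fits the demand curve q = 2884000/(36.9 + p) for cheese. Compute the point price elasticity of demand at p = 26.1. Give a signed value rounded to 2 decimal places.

dq/dp = −2884000/(36.9 + p)² = -726.631. At p = 26.1, q = 45777.8.
Ed = (dq/dp)·(p/q) = (-726.631) × (26.1/45777.8) = -0.4142…

-0.41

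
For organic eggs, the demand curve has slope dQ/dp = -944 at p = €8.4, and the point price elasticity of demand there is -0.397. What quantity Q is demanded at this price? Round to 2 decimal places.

Ed = (dQ/dp)·(p/Q) ⇒ Q = (dQ/dp)·p/Ed = (-944)·8.4/(-0.397) = 19973.8035…

19973.80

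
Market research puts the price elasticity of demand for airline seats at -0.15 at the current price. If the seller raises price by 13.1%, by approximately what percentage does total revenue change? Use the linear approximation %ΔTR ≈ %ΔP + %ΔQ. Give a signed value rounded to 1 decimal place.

+11.1%

%ΔQ ≈ Ed × %ΔP = (-0.15) × (+13.1%) = -1.9650%
%ΔTR ≈ %ΔP + %ΔQ = (+13.1%) + (-1.9650%) = +11.1350%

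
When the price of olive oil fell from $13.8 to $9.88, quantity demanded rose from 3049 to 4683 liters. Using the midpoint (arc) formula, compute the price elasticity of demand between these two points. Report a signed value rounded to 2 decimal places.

-1.28

%ΔQ = (4683 − 3049) / [(3049 + 4683)/2] = 1634/3866 = 0.422659…
%ΔP = (9.88 − 13.8) / [(13.8 + 9.88)/2] = -3.92/11.84 = -0.331081…
Arc Ed = %ΔQ / %ΔP = (1634/3866) / (-3.92/11.84) = -1.2766…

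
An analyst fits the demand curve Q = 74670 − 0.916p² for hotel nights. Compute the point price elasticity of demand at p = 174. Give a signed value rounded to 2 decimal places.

dQ/dp = −2·0.916·p = -318.768. At p = 174, Q = 46937.184.
Ed = (dQ/dp)·(p/Q) = (-318.768) × (174/46937.184) = -1.1816…

-1.18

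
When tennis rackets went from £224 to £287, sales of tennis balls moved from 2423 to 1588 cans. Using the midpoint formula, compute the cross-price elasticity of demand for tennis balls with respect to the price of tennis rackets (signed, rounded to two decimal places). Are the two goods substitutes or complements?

%ΔQ_{tennis balls} = (1588 − 2423)/avg = -835/2005.5 = -0.416355…
%ΔP_{tennis rackets} = (287 − 224)/avg = 63/255.5 = 0.246575…
E_cross = (-835/2005.5) / (63/255.5) = -1.6885…
E_cross < 0 ⇒ the goods are complements.

-1.69; complements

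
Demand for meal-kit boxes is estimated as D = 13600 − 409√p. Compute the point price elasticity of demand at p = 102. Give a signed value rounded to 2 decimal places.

dD/dp = −409/(2√p) = -20.2485. At p = 102, D = 9469.3.
Ed = (dD/dp)·(p/D) = (-20.2485) × (102/9469.3) = -0.2181…

-0.22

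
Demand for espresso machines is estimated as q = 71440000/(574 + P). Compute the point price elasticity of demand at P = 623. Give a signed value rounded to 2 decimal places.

dq/dP = −71440000/(574 + P)² = -49.8601. At P = 623, q = 59682.5.
Ed = (dq/dP)·(P/q) = (-49.8601) × (623/59682.5) = -0.5204…

-0.52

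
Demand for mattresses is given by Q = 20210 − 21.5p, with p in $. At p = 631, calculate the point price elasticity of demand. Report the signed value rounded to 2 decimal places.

dQ/dp = −21.5. At p = 631, Q = 20210 − 21.5(631) = 6643.5.
Ed = (dQ/dp)·(p/Q) = −21.5 × (631/6643.5) = -2.0420…

-2.04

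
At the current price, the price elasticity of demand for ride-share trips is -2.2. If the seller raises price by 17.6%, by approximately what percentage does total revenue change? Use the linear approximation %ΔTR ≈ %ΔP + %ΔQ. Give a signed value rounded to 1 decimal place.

%ΔQ ≈ Ed × %ΔP = (-2.2) × (+17.6%) = -38.7200%
%ΔTR ≈ %ΔP + %ΔQ = (+17.6%) + (-38.7200%) = -21.1200%

-21.1%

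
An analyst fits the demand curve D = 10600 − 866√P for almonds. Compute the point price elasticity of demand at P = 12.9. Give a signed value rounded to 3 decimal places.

dD/dP = −866/(2√P) = -120.557. At P = 12.9, D = 7489.63.
Ed = (dD/dP)·(P/D) = (-120.557) × (12.9/7489.63) = -0.20764…

-0.208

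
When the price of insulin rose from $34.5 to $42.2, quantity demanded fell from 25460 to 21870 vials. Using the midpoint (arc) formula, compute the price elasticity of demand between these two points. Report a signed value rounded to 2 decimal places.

-0.76

%ΔQ = (21870 − 25460) / [(25460 + 21870)/2] = -3590/23665 = -0.151700…
%ΔP = (42.2 − 34.5) / [(34.5 + 42.2)/2] = 7.7/38.35 = 0.200782…
Arc Ed = %ΔQ / %ΔP = (-3590/23665) / (7.7/38.35) = -0.7555…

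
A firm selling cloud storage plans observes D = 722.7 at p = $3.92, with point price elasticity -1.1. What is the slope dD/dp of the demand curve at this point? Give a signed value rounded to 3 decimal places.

-202.798

Ed = (dD/dp)·(p/D) ⇒ dD/dp = Ed·D/p = (-1.1)·722.7/3.92 = -202.79846…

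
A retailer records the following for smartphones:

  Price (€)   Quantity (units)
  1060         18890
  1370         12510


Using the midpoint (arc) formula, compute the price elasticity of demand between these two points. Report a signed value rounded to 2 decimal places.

-1.59

%ΔQ = (12510 − 18890) / [(18890 + 12510)/2] = -6380/15700 = -0.406369…
%ΔP = (1370 − 1060) / [(1060 + 1370)/2] = 310/1215 = 0.255144…
Arc Ed = %ΔQ / %ΔP = (-6380/15700) / (310/1215) = -1.5927…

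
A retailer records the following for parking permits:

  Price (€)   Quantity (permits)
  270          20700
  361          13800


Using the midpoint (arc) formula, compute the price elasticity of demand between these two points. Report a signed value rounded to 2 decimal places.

%ΔQ = (13800 − 20700) / [(20700 + 13800)/2] = -6900/17250 = -0.4
%ΔP = (361 − 270) / [(270 + 361)/2] = 91/315.5 = 0.288431…
Arc Ed = %ΔQ / %ΔP = (-6900/17250) / (91/315.5) = -1.3868…

-1.39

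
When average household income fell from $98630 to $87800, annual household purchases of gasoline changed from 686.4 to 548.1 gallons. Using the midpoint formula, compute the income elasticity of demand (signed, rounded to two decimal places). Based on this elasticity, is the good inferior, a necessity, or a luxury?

%ΔQ = (548.1 − 686.4)/[( 686.4 + 548.1)/2] = -138.3/617.25 = -0.224058…
%ΔIncome = (87800 − 98630)/[( 98630 + 87800)/2] = -10830/93215 = -0.116183…
E_income = (-138.3/617.25) / (-10830/93215) = 1.9284…
E_income > 1 ⇒ normal good, luxury.

1.93; luxury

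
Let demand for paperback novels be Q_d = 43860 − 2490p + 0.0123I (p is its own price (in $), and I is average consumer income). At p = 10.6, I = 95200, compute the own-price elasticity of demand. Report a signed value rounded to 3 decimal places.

-1.416

At the given values, Q_d = 43860 − 2490(10.6) + 0.0123(95200) = 18636.96.
∂Q_d/∂p = −2490.
E = (-2490) × (10.6/18636.96) = -1.41621…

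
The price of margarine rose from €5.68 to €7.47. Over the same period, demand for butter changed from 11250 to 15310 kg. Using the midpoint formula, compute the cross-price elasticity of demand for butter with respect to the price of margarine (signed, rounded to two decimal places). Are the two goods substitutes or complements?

1.12; substitutes

%ΔQ_{butter} = (15310 − 11250)/avg = 4060/13280 = 0.305722…
%ΔP_{margarine} = (7.47 − 5.68)/avg = 1.79/6.575 = 0.272243…
E_cross = (4060/13280) / (1.79/6.575) = 1.1229…
E_cross > 0 ⇒ the goods are substitutes.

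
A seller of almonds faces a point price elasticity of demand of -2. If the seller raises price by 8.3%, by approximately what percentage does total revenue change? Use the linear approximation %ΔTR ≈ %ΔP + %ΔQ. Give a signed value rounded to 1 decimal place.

%ΔQ ≈ Ed × %ΔP = (-2) × (+8.3%) = -16.6000%
%ΔTR ≈ %ΔP + %ΔQ = (+8.3%) + (-16.6000%) = -8.3000%

-8.3%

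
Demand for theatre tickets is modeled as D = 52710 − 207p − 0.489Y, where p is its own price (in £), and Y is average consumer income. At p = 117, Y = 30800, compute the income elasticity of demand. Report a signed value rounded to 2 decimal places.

-1.12

At the given values, D = 52710 − 207(117) − 0.489(30800) = 13429.8.
∂D/∂Y = -0.489.
E = (-0.489) × (30800/13429.8) = -1.1214…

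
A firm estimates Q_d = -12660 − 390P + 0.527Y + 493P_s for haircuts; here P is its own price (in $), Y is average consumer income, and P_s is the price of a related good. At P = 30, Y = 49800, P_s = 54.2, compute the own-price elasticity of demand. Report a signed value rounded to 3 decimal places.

At the given values, Q_d = -12660 − 390(30) + 0.527(49800) + 493(54.2) = 28605.2.
∂Q_d/∂P = −390.
E = (-390) × (30/28605.2) = -0.40901…

-0.409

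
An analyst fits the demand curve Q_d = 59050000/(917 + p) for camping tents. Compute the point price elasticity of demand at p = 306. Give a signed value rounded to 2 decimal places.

-0.25

dQ_d/dp = −59050000/(917 + p)² = -39.4791. At p = 306, Q_d = 48282.9.
Ed = (dQ_d/dp)·(p/Q_d) = (-39.4791) × (306/48282.9) = -0.2502…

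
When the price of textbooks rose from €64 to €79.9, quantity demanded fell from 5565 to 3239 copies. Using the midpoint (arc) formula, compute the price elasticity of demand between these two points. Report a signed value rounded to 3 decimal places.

%ΔQ = (3239 − 5565) / [(5565 + 3239)/2] = -2326/4402 = -0.528396…
%ΔP = (79.9 − 64) / [(64 + 79.9)/2] = 15.9/71.95 = 0.220986…
Arc Ed = %ΔQ / %ΔP = (-2326/4402) / (15.9/71.95) = -2.39107…

-2.391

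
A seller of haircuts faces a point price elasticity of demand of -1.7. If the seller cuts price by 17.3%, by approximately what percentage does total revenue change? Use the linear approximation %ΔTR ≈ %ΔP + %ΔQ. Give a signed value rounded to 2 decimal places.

%ΔQ ≈ Ed × %ΔP = (-1.7) × (-17.3%) = +29.4100%
%ΔTR ≈ %ΔP + %ΔQ = (-17.3%) + (+29.4100%) = +12.1100%

+12.11%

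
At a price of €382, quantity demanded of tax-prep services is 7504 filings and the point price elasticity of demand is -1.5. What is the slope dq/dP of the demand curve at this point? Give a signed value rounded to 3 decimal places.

Ed = (dq/dP)·(P/q) ⇒ dq/dP = Ed·q/P = (-1.5)·7504/382 = -29.46596…

-29.466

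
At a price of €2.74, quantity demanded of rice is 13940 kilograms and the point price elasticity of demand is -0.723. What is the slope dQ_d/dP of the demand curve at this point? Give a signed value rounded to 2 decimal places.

Ed = (dQ_d/dP)·(P/Q_d) ⇒ dQ_d/dP = Ed·Q_d/P = (-0.723)·13940/2.74 = -3678.3284…

-3678.33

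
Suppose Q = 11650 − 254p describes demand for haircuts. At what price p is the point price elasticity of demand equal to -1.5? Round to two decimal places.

27.52

Ed = −254p/(11650 − 254p). Set this equal to -1.5:
254p = 1.5·(11650 − 254p) ⇒ 254p(1 + 1.5) = 1.5·11650
p = 1.5·11650 / (254·2.5) = 27.5196…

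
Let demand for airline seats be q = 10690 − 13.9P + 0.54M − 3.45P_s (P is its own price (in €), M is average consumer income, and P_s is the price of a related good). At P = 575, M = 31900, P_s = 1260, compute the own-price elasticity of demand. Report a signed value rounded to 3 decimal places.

At the given values, q = 10690 − 13.9(575) + 0.54(31900) − 3.45(1260) = 15576.5.
∂q/∂P = −13.9.
E = (-13.9) × (575/15576.5) = -0.51311…

-0.513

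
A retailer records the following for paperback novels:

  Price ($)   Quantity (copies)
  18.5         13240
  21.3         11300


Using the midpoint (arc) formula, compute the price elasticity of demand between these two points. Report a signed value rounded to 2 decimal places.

%ΔQ = (11300 − 13240) / [(13240 + 11300)/2] = -1940/12270 = -0.158109…
%ΔP = (21.3 − 18.5) / [(18.5 + 21.3)/2] = 2.8/19.9 = 0.140703…
Arc Ed = %ΔQ / %ΔP = (-1940/12270) / (2.8/19.9) = -1.1237…

-1.12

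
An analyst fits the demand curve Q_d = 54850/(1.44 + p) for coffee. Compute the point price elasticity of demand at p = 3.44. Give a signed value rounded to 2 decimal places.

-0.70

dQ_d/dp = −54850/(1.44 + p)² = -2303.23. At p = 3.44, Q_d = 11239.8.
Ed = (dQ_d/dp)·(p/Q_d) = (-2303.23) × (3.44/11239.8) = -0.7049…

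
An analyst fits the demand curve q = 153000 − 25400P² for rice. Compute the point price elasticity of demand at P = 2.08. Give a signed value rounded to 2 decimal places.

dq/dP = −2·25400·P = -105664. At P = 2.08, q = 43109.44.
Ed = (dq/dP)·(P/q) = (-105664) × (2.08/43109.44) = -5.0982…

-5.10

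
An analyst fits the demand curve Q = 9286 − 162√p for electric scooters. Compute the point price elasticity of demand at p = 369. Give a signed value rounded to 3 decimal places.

dQ/dp = −162/(2√p) = -4.21669. At p = 369, Q = 6174.08.
Ed = (dQ/dp)·(p/Q) = (-4.21669) × (369/6174.08) = -0.25201…

-0.252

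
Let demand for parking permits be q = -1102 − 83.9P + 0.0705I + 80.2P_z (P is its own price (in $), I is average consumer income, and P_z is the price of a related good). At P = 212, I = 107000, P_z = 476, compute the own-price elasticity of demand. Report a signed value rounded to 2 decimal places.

-0.66

At the given values, q = -1102 − 83.9(212) + 0.0705(107000) + 80.2(476) = 26829.9.
∂q/∂P = −83.9.
E = (-83.9) × (212/26829.9) = -0.6629…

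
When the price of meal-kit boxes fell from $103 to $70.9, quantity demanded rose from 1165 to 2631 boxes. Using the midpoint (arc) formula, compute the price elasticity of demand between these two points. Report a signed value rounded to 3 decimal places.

-2.092

%ΔQ = (2631 − 1165) / [(1165 + 2631)/2] = 1466/1898 = 0.772391…
%ΔP = (70.9 − 103) / [(103 + 70.9)/2] = -32.1/86.95 = -0.369177…
Arc Ed = %ΔQ / %ΔP = (1466/1898) / (-32.1/86.95) = -2.09219…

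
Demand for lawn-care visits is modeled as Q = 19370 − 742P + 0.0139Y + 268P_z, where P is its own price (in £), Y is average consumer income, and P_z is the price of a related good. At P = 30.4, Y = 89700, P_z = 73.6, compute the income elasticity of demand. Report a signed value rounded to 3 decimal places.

At the given values, Q = 19370 − 742(30.4) + 0.0139(89700) + 268(73.6) = 17784.83.
∂Q/∂Y = 0.0139.
E = (0.0139) × (89700/17784.83) = 0.07010…

0.070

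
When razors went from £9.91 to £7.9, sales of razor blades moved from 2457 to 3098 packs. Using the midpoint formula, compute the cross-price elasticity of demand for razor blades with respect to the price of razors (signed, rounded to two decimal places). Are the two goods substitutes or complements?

-1.02; complements

%ΔQ_{razor blades} = (3098 − 2457)/avg = 641/2777.5 = 0.230783…
%ΔP_{razors} = (7.9 − 9.91)/avg = -2.01/8.905 = -0.225715…
E_cross = (641/2777.5) / (-2.01/8.905) = -1.0224…
E_cross < 0 ⇒ the goods are complements.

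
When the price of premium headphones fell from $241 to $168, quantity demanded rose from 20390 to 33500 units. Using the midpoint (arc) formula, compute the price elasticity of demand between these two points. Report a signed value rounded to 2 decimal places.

-1.36

%ΔQ = (33500 − 20390) / [(20390 + 33500)/2] = 13110/26945 = 0.486546…
%ΔP = (168 − 241) / [(241 + 168)/2] = -73/204.5 = -0.356968…
Arc Ed = %ΔQ / %ΔP = (13110/26945) / (-73/204.5) = -1.3629…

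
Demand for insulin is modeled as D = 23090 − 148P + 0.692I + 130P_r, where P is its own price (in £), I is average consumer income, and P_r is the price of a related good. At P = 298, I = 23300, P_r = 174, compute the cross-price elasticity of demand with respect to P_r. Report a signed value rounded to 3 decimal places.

1.276

At the given values, D = 23090 − 148(298) + 0.692(23300) + 130(174) = 17729.6.
∂D/∂P_r = 130.
E = (130) × (174/17729.6) = 1.27583…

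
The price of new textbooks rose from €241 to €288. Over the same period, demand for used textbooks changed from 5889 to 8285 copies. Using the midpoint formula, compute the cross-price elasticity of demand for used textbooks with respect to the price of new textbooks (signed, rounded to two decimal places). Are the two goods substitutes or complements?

1.90; substitutes

%ΔQ_{used textbooks} = (8285 − 5889)/avg = 2396/7087 = 0.338083…
%ΔP_{new textbooks} = (288 − 241)/avg = 47/264.5 = 0.177693…
E_cross = (2396/7087) / (47/264.5) = 1.9026…
E_cross > 0 ⇒ the goods are substitutes.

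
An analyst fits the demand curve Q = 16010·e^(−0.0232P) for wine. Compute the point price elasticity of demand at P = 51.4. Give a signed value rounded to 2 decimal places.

dQ/dP = −0.0232·Q = -112.718. At P = 51.4, Q = 4858.52.
Ed = (dQ/dP)·(P/Q) = (-112.718) × (51.4/4858.52) = -1.1924…

-1.19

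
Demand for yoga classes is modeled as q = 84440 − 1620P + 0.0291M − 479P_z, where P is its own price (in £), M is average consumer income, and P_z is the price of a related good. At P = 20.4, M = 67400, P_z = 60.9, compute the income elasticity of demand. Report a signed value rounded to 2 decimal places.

0.08

At the given values, q = 84440 − 1620(20.4) + 0.0291(67400) − 479(60.9) = 24182.24.
∂q/∂M = 0.0291.
E = (0.0291) × (67400/24182.24) = 0.0811…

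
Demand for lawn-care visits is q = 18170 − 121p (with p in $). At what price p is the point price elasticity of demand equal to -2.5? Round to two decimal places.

Ed = −121p/(18170 − 121p). Set this equal to -2.5:
121p = 2.5·(18170 − 121p) ⇒ 121p(1 + 2.5) = 2.5·18170
p = 2.5·18170 / (121·3.5) = 107.2609…

107.26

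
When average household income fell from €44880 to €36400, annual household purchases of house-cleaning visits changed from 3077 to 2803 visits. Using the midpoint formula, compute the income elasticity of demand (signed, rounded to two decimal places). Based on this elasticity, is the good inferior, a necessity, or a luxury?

%ΔQ = (2803 − 3077)/[( 3077 + 2803)/2] = -274/2940 = -0.093197…
%ΔIncome = (36400 − 44880)/[( 44880 + 36400)/2] = -8480/40640 = -0.208661…
E_income = (-274/2940) / (-8480/40640) = 0.4466…
0 < E_income < 1 ⇒ normal good, necessity.

0.45; necessity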